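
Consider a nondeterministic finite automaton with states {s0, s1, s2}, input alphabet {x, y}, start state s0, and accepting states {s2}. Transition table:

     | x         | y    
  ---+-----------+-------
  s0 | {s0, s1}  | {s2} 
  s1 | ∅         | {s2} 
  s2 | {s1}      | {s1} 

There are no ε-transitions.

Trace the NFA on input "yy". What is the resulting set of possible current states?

Start in {s0}.
Read 'y': {s0} → {s2}.
Read 'y': {s2} → {s1}.

{s1}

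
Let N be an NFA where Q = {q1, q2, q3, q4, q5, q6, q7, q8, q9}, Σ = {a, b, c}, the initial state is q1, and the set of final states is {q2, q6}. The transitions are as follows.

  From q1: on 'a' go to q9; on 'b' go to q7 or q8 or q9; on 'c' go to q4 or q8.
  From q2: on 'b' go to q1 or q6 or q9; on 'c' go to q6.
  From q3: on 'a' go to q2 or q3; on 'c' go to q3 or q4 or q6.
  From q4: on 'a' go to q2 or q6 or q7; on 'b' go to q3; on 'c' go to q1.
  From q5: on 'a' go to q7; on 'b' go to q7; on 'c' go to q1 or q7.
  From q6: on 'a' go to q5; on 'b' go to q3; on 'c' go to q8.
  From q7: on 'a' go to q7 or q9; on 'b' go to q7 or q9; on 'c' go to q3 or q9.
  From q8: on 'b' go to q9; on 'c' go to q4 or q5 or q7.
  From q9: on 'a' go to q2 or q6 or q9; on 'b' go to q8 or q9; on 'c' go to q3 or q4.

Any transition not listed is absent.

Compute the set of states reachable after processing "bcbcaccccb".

Start in {q1}.
Read 'b': {q1} → {q7, q8, q9}.
Read 'c': {q7, q8, q9} → {q3, q4, q5, q7, q9}.
Read 'b': {q3, q4, q5, q7, q9} → {q3, q7, q8, q9}.
Read 'c': {q3, q7, q8, q9} → {q3, q4, q5, q6, q7, q9}.
Read 'a': {q3, q4, q5, q6, q7, q9} → {q2, q3, q5, q6, q7, q9}.
Read 'c': {q2, q3, q5, q6, q7, q9} → {q1, q3, q4, q6, q7, q8, q9}.
Read 'c': {q1, q3, q4, q6, q7, q8, q9} → {q1, q3, q4, q5, q6, q7, q8, q9}.
Read 'c': {q1, q3, q4, q5, q6, q7, q8, q9} → {q1, q3, q4, q5, q6, q7, q8, q9}.
Read 'c': {q1, q3, q4, q5, q6, q7, q8, q9} → {q1, q3, q4, q5, q6, q7, q8, q9}.
Read 'b': {q1, q3, q4, q5, q6, q7, q8, q9} → {q3, q7, q8, q9}.

{q3, q7, q8, q9}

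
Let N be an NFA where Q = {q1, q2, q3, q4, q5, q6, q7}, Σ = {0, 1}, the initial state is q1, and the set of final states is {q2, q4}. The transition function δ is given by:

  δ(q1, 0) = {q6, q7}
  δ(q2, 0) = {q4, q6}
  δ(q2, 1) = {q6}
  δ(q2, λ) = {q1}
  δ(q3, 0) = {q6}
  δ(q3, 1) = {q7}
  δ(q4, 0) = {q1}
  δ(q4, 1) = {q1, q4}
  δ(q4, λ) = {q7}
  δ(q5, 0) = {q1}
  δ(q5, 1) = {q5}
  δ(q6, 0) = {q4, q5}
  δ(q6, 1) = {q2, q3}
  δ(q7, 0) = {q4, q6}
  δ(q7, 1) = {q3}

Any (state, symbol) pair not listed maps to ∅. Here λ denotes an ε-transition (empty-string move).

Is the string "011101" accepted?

Yes

Start in {q1}.
Read '0': q1→{q6, q7}; now {q6, q7}.
Read '1': q6→{q2, q3}, q7→{q3}; union {q2, q3}; ε-closure = {q1, q2, q3}.
Read '1': q1→∅, q2→{q6}, q3→{q7}; now {q6, q7}.
Read '1': q6→{q2, q3}, q7→{q3}; union {q2, q3}; ε-closure = {q1, q2, q3}.
Read '0': q1→{q6, q7}, q2→{q4, q6}, q3→{q6}; now {q4, q6, q7}.
Read '1': q4→{q1, q4}, q6→{q2, q3}, q7→{q3}; union {q1, q2, q3, q4}; ε-closure = {q1, q2, q3, q4, q7}.
The final set {q1, q2, q3, q4, q7} contains the accepting states q2, q4.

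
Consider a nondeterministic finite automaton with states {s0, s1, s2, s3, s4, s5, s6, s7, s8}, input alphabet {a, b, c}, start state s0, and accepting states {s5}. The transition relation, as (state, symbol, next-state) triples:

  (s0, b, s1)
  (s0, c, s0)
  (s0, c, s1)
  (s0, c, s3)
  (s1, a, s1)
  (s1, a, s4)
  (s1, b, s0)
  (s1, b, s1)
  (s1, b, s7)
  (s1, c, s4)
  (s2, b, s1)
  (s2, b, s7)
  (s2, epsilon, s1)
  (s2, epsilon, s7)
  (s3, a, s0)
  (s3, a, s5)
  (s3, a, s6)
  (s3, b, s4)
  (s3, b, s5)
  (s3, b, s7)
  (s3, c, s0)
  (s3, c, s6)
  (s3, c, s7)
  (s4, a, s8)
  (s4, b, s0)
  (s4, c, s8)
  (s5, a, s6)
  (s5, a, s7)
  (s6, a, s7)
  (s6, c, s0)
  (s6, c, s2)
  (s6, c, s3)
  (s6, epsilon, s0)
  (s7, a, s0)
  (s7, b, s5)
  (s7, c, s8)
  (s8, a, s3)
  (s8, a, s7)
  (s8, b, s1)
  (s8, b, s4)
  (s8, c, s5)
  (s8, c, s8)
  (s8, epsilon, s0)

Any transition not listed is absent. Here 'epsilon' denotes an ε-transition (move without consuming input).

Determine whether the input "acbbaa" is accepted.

No

Start in {s0}.
Read 'a': {s0} → ∅.
The set is empty and remains empty for the remaining 5 symbols.
The final set ∅ contains no accepting state.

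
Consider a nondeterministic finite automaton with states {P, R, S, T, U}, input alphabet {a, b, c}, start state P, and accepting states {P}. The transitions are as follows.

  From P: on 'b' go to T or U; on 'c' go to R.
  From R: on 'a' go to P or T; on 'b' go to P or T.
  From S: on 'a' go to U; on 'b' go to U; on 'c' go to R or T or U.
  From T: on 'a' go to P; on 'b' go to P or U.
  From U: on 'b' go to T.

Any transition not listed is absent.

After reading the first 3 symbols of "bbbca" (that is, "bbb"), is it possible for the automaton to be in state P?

Yes

Start in {P}.
Read 'b': P→{T, U}; now {T, U}.
Read 'b': T→{P, U}, U→{T}; now {P, T, U}.
Read 'b': P→{T, U}, T→{P, U}, U→{T}; now {P, T, U}.
State P is in {P, T, U}.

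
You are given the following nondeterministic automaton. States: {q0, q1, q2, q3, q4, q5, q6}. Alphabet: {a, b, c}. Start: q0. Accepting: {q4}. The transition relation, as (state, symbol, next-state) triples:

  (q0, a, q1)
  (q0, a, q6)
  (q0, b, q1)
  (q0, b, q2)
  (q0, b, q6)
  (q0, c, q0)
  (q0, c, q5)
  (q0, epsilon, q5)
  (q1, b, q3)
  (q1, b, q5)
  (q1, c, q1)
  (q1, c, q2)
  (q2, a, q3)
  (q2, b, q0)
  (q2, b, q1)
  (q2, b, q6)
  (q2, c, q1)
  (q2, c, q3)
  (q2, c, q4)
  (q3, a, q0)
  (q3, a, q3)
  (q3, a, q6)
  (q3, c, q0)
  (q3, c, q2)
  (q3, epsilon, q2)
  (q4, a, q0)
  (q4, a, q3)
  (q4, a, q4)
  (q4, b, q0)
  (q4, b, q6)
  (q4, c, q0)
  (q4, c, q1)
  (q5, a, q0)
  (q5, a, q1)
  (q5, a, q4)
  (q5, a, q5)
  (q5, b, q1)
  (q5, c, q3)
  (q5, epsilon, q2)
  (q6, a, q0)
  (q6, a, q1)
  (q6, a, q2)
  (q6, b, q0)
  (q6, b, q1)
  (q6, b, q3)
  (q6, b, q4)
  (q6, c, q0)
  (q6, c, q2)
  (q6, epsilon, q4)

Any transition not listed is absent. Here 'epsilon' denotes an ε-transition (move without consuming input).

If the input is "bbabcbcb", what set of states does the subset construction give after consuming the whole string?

{q0, q1, q2, q3, q4, q5, q6}

Start: ε-closure({q0}) = {q0, q2, q5}.
Read 'b': {q0, q2, q5} → {q0, q1, q2, q4, q5, q6}.
Read 'b': {q0, q1, q2, q4, q5, q6} → {q0, q1, q2, q3, q4, q5, q6}.
Read 'a': {q0, q1, q2, q3, q4, q5, q6} → {q0, q1, q2, q3, q4, q5, q6}.
Read 'b': {q0, q1, q2, q3, q4, q5, q6} → {q0, q1, q2, q3, q4, q5, q6}.
Read 'c': {q0, q1, q2, q3, q4, q5, q6} → {q0, q1, q2, q3, q4, q5}.
Read 'b': {q0, q1, q2, q3, q4, q5} → {q0, q1, q2, q3, q4, q5, q6}.
Read 'c': {q0, q1, q2, q3, q4, q5, q6} → {q0, q1, q2, q3, q4, q5}.
Read 'b': {q0, q1, q2, q3, q4, q5} → {q0, q1, q2, q3, q4, q5, q6}.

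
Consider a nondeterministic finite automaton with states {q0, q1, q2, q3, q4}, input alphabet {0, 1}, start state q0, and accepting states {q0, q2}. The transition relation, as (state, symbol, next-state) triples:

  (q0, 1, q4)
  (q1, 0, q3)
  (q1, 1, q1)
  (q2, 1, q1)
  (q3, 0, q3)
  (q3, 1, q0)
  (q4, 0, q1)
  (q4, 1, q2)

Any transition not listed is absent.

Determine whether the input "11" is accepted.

Yes

Start in {q0}.
Read '1': {q0} → {q4}.
Read '1': {q4} → {q2}.
The final set {q2} contains the accepting state q2.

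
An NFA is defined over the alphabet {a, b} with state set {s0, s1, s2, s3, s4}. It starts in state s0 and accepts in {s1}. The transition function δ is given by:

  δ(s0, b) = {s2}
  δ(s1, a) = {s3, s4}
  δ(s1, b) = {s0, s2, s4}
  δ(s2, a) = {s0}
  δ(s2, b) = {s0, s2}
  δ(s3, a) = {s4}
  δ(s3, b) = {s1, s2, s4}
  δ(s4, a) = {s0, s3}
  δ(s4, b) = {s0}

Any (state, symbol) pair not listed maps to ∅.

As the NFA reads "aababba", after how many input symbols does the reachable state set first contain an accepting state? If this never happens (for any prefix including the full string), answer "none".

Start in {s0}.
Read 'a': s0→∅; now ∅.
The set is empty and remains empty for the remaining 6 symbols.
No reachable set along the way intersects F.

none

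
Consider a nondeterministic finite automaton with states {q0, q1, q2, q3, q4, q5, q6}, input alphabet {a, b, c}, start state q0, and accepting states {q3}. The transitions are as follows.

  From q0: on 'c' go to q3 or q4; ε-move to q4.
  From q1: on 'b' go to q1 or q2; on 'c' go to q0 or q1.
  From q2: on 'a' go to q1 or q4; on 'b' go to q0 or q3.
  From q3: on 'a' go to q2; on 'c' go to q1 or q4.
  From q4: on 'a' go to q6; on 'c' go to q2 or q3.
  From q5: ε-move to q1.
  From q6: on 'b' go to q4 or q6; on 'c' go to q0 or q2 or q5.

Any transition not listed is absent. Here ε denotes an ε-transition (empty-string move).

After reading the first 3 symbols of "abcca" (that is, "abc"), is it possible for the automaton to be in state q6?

No

Start: ε-closure({q0}) = {q0, q4}.
Read 'a': q0→∅, q4→{q6}; now {q6}.
Read 'b': q6→{q4, q6}; now {q4, q6}.
Read 'c': q4→{q2, q3}, q6→{q0, q2, q5}; union {q0, q2, q3, q5}; ε-closure = {q0, q1, q2, q3, q4, q5}.
State q6 is not in {q0, q1, q2, q3, q4, q5}.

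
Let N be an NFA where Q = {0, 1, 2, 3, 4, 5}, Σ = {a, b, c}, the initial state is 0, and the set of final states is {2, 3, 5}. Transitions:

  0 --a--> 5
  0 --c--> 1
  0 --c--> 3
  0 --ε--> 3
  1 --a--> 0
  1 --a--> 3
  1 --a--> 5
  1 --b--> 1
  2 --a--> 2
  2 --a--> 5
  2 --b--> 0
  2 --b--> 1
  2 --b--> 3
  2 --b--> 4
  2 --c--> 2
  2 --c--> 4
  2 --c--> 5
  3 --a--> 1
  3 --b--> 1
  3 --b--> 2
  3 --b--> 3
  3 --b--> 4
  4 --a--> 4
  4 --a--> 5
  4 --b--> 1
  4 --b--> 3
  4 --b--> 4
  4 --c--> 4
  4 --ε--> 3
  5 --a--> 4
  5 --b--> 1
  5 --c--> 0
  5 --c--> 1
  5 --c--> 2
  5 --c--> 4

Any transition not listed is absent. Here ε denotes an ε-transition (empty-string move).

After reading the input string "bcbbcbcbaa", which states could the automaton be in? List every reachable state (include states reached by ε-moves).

Start: ε-closure({0}) = {0, 3}.
Read 'b': {0, 3} → {1, 2, 3, 4}.
Read 'c': {1, 2, 3, 4} → {2, 3, 4, 5}.
Read 'b': {2, 3, 4, 5} → {0, 1, 2, 3, 4}.
Read 'b': {0, 1, 2, 3, 4} → {0, 1, 2, 3, 4}.
Read 'c': {0, 1, 2, 3, 4} → {1, 2, 3, 4, 5}.
Read 'b': {1, 2, 3, 4, 5} → {0, 1, 2, 3, 4}.
Read 'c': {0, 1, 2, 3, 4} → {1, 2, 3, 4, 5}.
Read 'b': {1, 2, 3, 4, 5} → {0, 1, 2, 3, 4}.
Read 'a': {0, 1, 2, 3, 4} → {0, 1, 2, 3, 4, 5}.
Read 'a': {0, 1, 2, 3, 4, 5} → {0, 1, 2, 3, 4, 5}.

{0, 1, 2, 3, 4, 5}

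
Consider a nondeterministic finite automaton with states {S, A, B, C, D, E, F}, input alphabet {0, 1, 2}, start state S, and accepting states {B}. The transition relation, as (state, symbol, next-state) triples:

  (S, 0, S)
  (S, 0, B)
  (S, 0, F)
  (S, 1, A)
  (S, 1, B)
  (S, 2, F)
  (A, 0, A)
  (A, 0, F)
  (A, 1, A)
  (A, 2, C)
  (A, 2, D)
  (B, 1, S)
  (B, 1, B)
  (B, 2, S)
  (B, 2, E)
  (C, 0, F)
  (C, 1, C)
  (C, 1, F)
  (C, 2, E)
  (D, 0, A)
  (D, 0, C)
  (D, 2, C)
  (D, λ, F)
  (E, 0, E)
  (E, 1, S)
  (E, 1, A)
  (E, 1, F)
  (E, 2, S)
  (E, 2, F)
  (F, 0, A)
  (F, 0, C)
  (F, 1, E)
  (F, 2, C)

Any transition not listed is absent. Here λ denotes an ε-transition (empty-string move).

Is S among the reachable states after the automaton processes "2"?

No

Start in {S}.
Read '2': S→{F}; now {F}.
State S is not in {F}.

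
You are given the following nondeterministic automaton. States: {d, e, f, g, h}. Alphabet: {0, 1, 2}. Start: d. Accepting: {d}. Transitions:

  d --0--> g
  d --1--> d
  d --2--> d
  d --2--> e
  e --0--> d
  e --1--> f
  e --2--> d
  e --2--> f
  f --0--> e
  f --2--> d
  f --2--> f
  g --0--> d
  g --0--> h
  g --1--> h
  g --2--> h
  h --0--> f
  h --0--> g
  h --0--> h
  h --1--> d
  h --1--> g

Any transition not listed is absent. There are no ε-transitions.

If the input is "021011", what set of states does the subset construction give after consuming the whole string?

Start in {d}.
Read '0': {d} → {g}.
Read '2': {g} → {h}.
Read '1': {h} → {d, g}.
Read '0': {d, g} → {d, g, h}.
Read '1': {d, g, h} → {d, g, h}.
Read '1': {d, g, h} → {d, g, h}.

{d, g, h}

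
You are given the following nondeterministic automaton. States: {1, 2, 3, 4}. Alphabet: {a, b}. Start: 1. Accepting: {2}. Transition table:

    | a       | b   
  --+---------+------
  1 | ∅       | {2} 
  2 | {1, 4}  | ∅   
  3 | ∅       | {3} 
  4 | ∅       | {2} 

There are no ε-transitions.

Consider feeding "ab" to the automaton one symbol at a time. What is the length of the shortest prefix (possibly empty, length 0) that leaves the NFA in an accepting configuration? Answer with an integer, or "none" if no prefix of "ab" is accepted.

none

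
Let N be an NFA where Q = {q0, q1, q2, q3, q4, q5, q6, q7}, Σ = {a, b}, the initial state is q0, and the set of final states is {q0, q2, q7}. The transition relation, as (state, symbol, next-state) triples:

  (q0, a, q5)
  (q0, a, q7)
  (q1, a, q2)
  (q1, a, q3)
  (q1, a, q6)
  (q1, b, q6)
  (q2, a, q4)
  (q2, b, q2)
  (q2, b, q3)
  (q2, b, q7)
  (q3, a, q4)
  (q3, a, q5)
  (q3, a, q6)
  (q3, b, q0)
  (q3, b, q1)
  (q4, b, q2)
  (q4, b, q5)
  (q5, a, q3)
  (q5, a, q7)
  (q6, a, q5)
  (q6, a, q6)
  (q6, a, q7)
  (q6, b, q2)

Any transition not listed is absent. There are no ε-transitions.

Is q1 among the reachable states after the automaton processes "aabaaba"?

No

Start in {q0}.
Read 'a': {q0} → {q5, q7}.
Read 'a': {q5, q7} → {q3, q7}.
Read 'b': {q3, q7} → {q0, q1}.
Read 'a': {q0, q1} → {q2, q3, q5, q6, q7}.
Read 'a': {q2, q3, q5, q6, q7} → {q3, q4, q5, q6, q7}.
Read 'b': {q3, q4, q5, q6, q7} → {q0, q1, q2, q5}.
Read 'a': {q0, q1, q2, q5} → {q2, q3, q4, q5, q6, q7}.
State q1 is not in {q2, q3, q4, q5, q6, q7}.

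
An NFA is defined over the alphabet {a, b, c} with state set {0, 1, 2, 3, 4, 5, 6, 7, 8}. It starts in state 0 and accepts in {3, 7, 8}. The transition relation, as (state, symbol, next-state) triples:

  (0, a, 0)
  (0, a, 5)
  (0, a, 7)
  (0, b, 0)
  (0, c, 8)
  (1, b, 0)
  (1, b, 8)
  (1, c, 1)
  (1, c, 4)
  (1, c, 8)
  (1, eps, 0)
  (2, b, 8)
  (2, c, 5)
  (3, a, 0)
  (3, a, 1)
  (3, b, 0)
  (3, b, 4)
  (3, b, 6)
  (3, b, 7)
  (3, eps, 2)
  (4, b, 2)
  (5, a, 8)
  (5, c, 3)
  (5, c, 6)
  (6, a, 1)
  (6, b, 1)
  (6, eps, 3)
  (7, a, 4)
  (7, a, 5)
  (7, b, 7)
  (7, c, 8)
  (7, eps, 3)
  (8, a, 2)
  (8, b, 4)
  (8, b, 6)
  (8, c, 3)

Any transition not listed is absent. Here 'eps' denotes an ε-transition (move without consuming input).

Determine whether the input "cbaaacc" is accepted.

Start in {0}.
Read 'c': 0→{8}; now {8}.
Read 'b': 8→{4, 6}; union {4, 6}; ε-closure = {2, 3, 4, 6}.
Read 'a': 2→∅, 3→{0, 1}, 4→∅, 6→{1}; now {0, 1}.
Read 'a': 0→{0, 5, 7}, 1→∅; union {0, 5, 7}; ε-closure = {0, 2, 3, 5, 7}.
Read 'a': 0→{0, 5, 7}, 2→∅, 3→{0, 1}, 5→{8}, 7→{4, 5}; union {0, 1, 4, 5, 7, 8}; ε-closure = {0, 1, 2, 3, 4, 5, 7, 8}.
Read 'c': 0→{8}, 1→{1, 4, 8}, 2→{5}, 3→∅, 4→∅, 5→{3, 6}, 7→{8}, 8→{3}; union {1, 3, 4, 5, 6, 8}; ε-closure = {0, 1, 2, 3, 4, 5, 6, 8}.
Read 'c': 0→{8}, 1→{1, 4, 8}, 2→{5}, 3→∅, 4→∅, 5→{3, 6}, 6→∅, 8→{3}; union {1, 3, 4, 5, 6, 8}; ε-closure = {0, 1, 2, 3, 4, 5, 6, 8}.
The final set {0, 1, 2, 3, 4, 5, 6, 8} contains the accepting states 3, 8.

Yes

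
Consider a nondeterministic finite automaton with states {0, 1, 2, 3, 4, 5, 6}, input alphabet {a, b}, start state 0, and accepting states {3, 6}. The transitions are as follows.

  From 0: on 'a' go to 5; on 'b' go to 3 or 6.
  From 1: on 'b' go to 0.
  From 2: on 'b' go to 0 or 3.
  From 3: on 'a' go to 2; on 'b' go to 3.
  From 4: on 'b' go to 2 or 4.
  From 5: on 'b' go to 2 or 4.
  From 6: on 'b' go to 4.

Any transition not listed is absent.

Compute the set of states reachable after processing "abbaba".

Start in {0}.
Read 'a': {0} → {5}.
Read 'b': {5} → {2, 4}.
Read 'b': {2, 4} → {0, 2, 3, 4}.
Read 'a': {0, 2, 3, 4} → {2, 5}.
Read 'b': {2, 5} → {0, 2, 3, 4}.
Read 'a': {0, 2, 3, 4} → {2, 5}.

{2, 5}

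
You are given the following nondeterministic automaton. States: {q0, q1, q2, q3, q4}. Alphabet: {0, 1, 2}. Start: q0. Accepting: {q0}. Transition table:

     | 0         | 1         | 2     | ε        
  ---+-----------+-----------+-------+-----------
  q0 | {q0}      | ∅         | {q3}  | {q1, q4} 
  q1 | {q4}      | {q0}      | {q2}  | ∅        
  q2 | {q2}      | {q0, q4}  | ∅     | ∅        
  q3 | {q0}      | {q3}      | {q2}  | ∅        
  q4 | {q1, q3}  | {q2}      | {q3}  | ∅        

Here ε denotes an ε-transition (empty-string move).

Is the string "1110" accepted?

Start: ε-closure({q0}) = {q0, q1, q4}.
Read '1': {q0, q1, q4} → {q0, q1, q2, q4}.
Read '1': {q0, q1, q2, q4} → {q0, q1, q2, q4}.
Read '1': {q0, q1, q2, q4} → {q0, q1, q2, q4}.
Read '0': {q0, q1, q2, q4} → {q0, q1, q2, q3, q4}.
The final set {q0, q1, q2, q3, q4} contains the accepting state q0.

Yes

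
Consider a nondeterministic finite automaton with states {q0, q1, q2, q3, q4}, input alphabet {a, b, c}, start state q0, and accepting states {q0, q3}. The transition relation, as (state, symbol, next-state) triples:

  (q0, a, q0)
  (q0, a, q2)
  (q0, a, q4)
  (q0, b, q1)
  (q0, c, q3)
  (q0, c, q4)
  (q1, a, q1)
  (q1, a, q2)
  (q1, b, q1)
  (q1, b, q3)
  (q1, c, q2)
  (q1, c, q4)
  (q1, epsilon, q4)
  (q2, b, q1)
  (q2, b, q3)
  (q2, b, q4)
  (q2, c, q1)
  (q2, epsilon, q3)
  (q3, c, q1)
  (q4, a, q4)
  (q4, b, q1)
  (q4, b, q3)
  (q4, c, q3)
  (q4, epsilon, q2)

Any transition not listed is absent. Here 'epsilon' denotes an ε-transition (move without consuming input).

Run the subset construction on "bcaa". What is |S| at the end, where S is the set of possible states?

4

Start in {q0}.
Read 'b': q0→{q1}; union {q1}; ε-closure = {q1, q2, q3, q4}.
Read 'c': q1→{q2, q4}, q2→{q1}, q3→{q1}, q4→{q3}; now {q1, q2, q3, q4}.
Read 'a': q1→{q1, q2}, q2→∅, q3→∅, q4→{q4}; union {q1, q2, q4}; ε-closure = {q1, q2, q3, q4}.
Read 'a': q1→{q1, q2}, q2→∅, q3→∅, q4→{q4}; union {q1, q2, q4}; ε-closure = {q1, q2, q3, q4}.
That set has 4 states.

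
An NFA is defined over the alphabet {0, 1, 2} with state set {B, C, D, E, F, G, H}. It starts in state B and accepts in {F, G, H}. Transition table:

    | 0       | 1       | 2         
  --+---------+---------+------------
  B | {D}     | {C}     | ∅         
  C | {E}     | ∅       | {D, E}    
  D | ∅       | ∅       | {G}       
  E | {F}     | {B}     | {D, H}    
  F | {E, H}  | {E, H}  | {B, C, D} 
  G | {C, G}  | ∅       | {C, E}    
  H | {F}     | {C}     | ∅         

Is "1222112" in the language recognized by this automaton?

No

Start in {B}.
Read '1': B→{C}; now {C}.
Read '2': C→{D, E}; now {D, E}.
Read '2': D→{G}, E→{D, H}; now {D, G, H}.
Read '2': D→{G}, G→{C, E}, H→∅; now {C, E, G}.
Read '1': C→∅, E→{B}, G→∅; now {B}.
Read '1': B→{C}; now {C}.
Read '2': C→{D, E}; now {D, E}.
The final set {D, E} contains no accepting state.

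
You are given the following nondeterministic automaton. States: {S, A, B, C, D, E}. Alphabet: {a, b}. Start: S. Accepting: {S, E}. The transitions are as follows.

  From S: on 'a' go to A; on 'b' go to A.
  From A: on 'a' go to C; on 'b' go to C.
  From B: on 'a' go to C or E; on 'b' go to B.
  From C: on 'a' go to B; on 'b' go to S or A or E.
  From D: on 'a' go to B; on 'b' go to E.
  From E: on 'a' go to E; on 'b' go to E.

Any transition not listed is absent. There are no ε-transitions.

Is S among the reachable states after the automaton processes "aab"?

Yes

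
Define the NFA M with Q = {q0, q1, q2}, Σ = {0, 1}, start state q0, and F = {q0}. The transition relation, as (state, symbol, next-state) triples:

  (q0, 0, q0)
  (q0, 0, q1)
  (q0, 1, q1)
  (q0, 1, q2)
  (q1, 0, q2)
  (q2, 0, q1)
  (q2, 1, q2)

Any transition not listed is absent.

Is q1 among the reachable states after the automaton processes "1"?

Start in {q0}.
Read '1': {q0} → {q1, q2}.
State q1 is in {q1, q2}.

Yes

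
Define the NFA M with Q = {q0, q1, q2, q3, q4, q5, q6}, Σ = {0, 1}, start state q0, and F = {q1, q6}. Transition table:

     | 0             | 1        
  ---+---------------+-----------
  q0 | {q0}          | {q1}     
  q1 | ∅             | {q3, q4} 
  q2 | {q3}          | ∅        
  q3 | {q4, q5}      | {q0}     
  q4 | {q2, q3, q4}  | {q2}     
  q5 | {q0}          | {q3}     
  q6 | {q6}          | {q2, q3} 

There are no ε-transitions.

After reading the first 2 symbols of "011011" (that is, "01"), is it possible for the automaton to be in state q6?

No

Start in {q0}.
Read '0': {q0} → {q0}.
Read '1': {q0} → {q1}.
State q6 is not in {q1}.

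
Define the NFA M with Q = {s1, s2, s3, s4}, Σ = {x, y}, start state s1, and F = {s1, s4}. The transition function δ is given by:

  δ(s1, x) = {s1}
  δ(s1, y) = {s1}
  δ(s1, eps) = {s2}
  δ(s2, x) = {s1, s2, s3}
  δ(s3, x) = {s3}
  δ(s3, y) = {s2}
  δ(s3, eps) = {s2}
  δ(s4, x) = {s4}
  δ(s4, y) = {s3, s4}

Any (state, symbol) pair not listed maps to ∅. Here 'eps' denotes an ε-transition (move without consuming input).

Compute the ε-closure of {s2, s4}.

{s2, s4}

Begin with {s2, s4}.
No ε-moves leave this set, so the closure equals the set itself.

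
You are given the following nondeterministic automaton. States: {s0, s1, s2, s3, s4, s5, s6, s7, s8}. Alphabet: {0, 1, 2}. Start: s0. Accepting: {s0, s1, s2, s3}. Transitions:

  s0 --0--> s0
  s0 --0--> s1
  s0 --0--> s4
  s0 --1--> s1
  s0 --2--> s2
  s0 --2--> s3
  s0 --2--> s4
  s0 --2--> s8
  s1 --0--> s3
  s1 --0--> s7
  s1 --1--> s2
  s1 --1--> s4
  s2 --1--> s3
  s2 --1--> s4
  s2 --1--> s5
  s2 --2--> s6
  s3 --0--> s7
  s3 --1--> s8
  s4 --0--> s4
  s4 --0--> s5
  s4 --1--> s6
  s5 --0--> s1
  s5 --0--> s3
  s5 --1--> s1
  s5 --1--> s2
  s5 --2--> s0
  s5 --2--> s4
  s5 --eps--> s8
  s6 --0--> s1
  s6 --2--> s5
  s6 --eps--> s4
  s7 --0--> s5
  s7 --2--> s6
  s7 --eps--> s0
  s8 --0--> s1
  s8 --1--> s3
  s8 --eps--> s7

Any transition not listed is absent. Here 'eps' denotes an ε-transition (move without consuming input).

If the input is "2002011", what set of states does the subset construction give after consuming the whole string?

{s0, s2, s3, s4, s5, s6, s7, s8}

Start in {s0}.
Read '2': {s0} → {s0, s2, s3, s4, s7, s8}.
Read '0': {s0, s2, s3, s4, s7, s8} → {s0, s1, s4, s5, s7, s8}.
Read '0': {s0, s1, s4, s5, s7, s8} → {s0, s1, s3, s4, s5, s7, s8}.
Read '2': {s0, s1, s3, s4, s5, s7, s8} → {s0, s2, s3, s4, s6, s7, s8}.
Read '0': {s0, s2, s3, s4, s6, s7, s8} → {s0, s1, s4, s5, s7, s8}.
Read '1': {s0, s1, s4, s5, s7, s8} → {s1, s2, s3, s4, s6}.
Read '1': {s1, s2, s3, s4, s6} → {s0, s2, s3, s4, s5, s6, s7, s8}.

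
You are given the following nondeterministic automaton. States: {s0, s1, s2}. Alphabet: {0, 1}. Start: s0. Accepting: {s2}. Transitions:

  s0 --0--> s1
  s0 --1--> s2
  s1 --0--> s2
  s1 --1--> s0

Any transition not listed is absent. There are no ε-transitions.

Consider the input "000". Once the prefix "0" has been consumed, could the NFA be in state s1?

Yes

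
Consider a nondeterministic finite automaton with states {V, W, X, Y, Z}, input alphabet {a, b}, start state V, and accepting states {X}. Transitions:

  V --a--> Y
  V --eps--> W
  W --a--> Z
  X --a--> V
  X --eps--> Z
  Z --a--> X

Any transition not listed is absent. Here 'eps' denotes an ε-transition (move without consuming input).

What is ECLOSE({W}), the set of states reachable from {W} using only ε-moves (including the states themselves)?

Begin with {W}.
No ε-moves leave this set, so the closure equals the set itself.

{W}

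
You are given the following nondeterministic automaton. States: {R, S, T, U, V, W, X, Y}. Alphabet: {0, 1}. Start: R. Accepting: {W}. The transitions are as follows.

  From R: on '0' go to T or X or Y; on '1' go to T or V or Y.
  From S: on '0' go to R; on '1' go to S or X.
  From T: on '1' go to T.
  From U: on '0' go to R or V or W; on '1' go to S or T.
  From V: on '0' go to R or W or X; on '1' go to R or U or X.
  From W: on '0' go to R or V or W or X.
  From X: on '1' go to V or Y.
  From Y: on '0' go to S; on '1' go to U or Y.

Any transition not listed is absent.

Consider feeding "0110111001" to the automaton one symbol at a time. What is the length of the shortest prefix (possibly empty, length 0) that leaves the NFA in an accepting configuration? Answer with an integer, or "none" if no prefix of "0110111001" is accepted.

4

Start in {R}.
Read '0': R→{T, X, Y}; now {T, X, Y}.
Read '1': T→{T}, X→{V, Y}, Y→{U, Y}; now {T, U, V, Y}.
Read '1': T→{T}, U→{S, T}, V→{R, U, X}, Y→{U, Y}; now {R, S, T, U, X, Y}.
Read '0': R→{T, X, Y}, S→{R}, T→∅, U→{R, V, W}, X→∅, Y→{S}; now {R, S, T, V, W, X, Y}.
None of the earlier sets intersect F, but {R, S, T, V, W, X, Y} does.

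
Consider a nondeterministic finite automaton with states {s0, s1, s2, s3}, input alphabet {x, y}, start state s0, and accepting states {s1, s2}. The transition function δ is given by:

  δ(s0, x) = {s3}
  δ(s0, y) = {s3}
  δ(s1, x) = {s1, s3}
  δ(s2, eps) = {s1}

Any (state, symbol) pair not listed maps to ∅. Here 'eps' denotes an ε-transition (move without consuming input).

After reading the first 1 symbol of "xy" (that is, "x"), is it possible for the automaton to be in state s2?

No

Start in {s0}.
Read 'x': s0→{s3}; now {s3}.
State s2 is not in {s3}.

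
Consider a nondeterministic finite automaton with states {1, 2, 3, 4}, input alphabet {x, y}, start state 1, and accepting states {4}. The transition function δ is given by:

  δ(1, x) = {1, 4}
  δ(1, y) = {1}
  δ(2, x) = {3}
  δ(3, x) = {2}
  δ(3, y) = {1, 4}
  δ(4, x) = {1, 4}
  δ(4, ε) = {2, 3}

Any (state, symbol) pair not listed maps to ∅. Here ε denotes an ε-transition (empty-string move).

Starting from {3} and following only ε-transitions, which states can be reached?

{3}

Begin with {3}.
No ε-moves leave this set, so the closure equals the set itself.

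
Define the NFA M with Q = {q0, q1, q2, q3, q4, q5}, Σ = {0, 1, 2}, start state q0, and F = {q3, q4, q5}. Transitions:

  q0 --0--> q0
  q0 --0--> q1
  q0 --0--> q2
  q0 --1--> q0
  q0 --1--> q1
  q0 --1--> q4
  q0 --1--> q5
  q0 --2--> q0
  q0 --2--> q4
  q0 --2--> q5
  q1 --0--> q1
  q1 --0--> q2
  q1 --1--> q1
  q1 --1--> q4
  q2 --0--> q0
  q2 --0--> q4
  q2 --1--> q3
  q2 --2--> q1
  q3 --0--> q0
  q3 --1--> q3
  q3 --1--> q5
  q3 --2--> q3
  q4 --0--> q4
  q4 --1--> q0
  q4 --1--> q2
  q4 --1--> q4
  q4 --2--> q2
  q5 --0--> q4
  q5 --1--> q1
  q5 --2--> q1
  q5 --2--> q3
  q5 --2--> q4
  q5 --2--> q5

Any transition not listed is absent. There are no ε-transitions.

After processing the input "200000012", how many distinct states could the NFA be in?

Start in {q0}.
Read '2': q0→{q0, q4, q5}; now {q0, q4, q5}.
Read '0': q0→{q0, q1, q2}, q4→{q4}, q5→{q4}; now {q0, q1, q2, q4}.
Read '0': q0→{q0, q1, q2}, q1→{q1, q2}, q2→{q0, q4}, q4→{q4}; now {q0, q1, q2, q4}.
Read '0': q0→{q0, q1, q2}, q1→{q1, q2}, q2→{q0, q4}, q4→{q4}; now {q0, q1, q2, q4}.
Read '0': q0→{q0, q1, q2}, q1→{q1, q2}, q2→{q0, q4}, q4→{q4}; now {q0, q1, q2, q4}.
Read '0': q0→{q0, q1, q2}, q1→{q1, q2}, q2→{q0, q4}, q4→{q4}; now {q0, q1, q2, q4}.
Read '0': q0→{q0, q1, q2}, q1→{q1, q2}, q2→{q0, q4}, q4→{q4}; now {q0, q1, q2, q4}.
Read '1': q0→{q0, q1, q4, q5}, q1→{q1, q4}, q2→{q3}, q4→{q0, q2, q4}; now {q0, q1, q2, q3, q4, q5}.
Read '2': q0→{q0, q4, q5}, q1→∅, q2→{q1}, q3→{q3}, q4→{q2}, q5→{q1, q3, q4, q5}; now {q0, q1, q2, q3, q4, q5}.
That set has 6 states.

6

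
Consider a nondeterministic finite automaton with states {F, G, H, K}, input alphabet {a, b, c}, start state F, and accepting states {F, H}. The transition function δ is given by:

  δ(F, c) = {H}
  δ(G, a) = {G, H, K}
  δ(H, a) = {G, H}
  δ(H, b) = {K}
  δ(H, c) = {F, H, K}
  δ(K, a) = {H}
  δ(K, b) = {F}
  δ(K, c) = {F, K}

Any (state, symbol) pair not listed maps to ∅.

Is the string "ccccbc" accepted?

Start in {F}.
Read 'c': {F} → {H}.
Read 'c': {H} → {F, H, K}.
Read 'c': {F, H, K} → {F, H, K}.
Read 'c': {F, H, K} → {F, H, K}.
Read 'b': {F, H, K} → {F, K}.
Read 'c': {F, K} → {F, H, K}.
The final set {F, H, K} contains the accepting states F, H.

Yes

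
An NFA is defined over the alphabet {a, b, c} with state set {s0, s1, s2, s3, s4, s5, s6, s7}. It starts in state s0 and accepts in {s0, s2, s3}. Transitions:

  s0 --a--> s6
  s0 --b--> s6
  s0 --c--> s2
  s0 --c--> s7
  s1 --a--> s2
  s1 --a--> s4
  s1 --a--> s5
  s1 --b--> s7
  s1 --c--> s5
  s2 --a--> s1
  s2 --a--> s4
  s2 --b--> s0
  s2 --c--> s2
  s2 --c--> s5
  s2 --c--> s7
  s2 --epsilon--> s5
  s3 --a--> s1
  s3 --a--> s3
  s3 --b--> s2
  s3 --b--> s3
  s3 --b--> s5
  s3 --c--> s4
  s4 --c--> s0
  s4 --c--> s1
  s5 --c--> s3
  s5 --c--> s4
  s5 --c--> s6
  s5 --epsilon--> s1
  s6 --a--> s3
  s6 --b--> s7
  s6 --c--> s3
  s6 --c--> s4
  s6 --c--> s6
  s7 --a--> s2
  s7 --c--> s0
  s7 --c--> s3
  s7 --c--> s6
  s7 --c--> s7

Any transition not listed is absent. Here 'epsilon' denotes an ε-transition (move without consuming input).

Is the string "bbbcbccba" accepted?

No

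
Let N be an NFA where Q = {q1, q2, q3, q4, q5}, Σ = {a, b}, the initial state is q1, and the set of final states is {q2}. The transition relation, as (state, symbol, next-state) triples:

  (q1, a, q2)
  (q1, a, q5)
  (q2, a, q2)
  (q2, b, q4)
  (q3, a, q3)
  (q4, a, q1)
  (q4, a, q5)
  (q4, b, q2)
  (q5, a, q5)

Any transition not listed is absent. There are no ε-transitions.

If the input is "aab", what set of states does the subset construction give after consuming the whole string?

{q4}

Start in {q1}.
Read 'a': q1→{q2, q5}; now {q2, q5}.
Read 'a': q2→{q2}, q5→{q5}; now {q2, q5}.
Read 'b': q2→{q4}, q5→∅; now {q4}.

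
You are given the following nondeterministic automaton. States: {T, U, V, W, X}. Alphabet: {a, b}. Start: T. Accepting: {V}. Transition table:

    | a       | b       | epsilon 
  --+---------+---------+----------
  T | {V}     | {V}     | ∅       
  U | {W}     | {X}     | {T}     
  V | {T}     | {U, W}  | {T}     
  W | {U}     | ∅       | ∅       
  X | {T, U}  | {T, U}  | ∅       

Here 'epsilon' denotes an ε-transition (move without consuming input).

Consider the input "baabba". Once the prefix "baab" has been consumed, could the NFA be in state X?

No

Start in {T}.
Read 'b': T→{V}; union {V}; ε-closure = {T, V}.
Read 'a': T→{V}, V→{T}; now {T, V}.
Read 'a': T→{V}, V→{T}; now {T, V}.
Read 'b': T→{V}, V→{U, W}; union {U, V, W}; ε-closure = {T, U, V, W}.
State X is not in {T, U, V, W}.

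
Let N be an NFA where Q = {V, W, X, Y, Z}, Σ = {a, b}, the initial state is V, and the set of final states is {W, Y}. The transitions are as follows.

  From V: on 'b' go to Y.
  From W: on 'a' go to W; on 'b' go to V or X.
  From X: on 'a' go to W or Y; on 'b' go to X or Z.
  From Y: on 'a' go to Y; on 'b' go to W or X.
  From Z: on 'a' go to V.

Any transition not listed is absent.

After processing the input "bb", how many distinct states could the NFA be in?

2

Start in {V}.
Read 'b': {V} → {Y}.
Read 'b': {Y} → {W, X}.
That set has 2 states.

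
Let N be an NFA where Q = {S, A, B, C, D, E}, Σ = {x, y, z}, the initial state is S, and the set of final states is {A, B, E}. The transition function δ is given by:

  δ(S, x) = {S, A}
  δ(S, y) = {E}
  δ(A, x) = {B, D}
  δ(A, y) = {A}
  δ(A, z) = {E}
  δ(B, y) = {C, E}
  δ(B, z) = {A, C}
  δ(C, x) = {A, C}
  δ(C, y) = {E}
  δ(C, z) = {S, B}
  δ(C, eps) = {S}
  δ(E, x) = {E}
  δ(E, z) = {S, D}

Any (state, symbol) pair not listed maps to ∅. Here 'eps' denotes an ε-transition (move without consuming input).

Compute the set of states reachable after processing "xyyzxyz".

Start in {S}.
Read 'x': {S} → {S, A}.
Read 'y': {S, A} → {A, E}.
Read 'y': {A, E} → {A}.
Read 'z': {A} → {E}.
Read 'x': {E} → {E}.
Read 'y': {E} → ∅.
The set is empty and remains empty for the remaining 1 symbol.

∅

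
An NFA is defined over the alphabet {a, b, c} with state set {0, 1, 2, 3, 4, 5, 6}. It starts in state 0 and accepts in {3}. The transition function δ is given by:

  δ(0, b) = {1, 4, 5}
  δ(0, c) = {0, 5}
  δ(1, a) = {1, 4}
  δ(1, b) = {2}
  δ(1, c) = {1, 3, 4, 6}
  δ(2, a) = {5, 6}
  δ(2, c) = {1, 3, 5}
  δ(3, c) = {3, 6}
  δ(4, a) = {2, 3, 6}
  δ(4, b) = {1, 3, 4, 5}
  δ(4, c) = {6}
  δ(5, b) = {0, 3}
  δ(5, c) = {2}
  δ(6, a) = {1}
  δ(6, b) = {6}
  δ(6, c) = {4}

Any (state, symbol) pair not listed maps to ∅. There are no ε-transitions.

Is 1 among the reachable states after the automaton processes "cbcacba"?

Yes

Start in {0}.
Read 'c': {0} → {0, 5}.
Read 'b': {0, 5} → {0, 1, 3, 4, 5}.
Read 'c': {0, 1, 3, 4, 5} → {0, 1, 2, 3, 4, 5, 6}.
Read 'a': {0, 1, 2, 3, 4, 5, 6} → {1, 2, 3, 4, 5, 6}.
Read 'c': {1, 2, 3, 4, 5, 6} → {1, 2, 3, 4, 5, 6}.
Read 'b': {1, 2, 3, 4, 5, 6} → {0, 1, 2, 3, 4, 5, 6}.
Read 'a': {0, 1, 2, 3, 4, 5, 6} → {1, 2, 3, 4, 5, 6}.
State 1 is in {1, 2, 3, 4, 5, 6}.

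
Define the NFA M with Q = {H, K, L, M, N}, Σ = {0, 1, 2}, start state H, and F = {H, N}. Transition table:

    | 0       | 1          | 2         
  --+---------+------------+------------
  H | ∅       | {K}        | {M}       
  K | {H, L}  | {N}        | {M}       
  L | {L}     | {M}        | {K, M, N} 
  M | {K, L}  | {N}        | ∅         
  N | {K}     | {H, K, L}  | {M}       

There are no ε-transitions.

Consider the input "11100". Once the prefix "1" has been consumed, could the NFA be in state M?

Start in {H}.
Read '1': {H} → {K}.
State M is not in {K}.

No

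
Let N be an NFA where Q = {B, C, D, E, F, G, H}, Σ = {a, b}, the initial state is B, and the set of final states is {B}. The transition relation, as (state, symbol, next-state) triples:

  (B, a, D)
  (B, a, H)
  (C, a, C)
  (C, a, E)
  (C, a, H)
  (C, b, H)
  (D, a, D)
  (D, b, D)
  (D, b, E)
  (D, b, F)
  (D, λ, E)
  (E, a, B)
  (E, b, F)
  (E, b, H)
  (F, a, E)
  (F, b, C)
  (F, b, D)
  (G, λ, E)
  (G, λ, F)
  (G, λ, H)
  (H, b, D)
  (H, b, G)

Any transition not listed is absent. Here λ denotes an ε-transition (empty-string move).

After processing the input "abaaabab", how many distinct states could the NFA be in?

4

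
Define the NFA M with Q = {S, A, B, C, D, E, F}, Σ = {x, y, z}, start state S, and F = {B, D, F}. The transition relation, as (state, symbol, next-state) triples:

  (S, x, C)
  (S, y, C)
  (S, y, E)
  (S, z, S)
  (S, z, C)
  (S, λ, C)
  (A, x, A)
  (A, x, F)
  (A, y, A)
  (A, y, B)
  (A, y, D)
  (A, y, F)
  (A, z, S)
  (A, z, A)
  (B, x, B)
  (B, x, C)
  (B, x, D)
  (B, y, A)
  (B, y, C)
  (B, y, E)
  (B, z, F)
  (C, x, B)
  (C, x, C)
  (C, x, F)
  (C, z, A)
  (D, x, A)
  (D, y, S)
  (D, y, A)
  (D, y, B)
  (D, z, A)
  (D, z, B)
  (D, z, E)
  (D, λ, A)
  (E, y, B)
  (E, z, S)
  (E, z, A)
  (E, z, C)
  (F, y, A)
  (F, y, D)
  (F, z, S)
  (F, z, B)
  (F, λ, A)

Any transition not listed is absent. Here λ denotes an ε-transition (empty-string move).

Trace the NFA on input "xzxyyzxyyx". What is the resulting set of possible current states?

{A, B, C, D, F}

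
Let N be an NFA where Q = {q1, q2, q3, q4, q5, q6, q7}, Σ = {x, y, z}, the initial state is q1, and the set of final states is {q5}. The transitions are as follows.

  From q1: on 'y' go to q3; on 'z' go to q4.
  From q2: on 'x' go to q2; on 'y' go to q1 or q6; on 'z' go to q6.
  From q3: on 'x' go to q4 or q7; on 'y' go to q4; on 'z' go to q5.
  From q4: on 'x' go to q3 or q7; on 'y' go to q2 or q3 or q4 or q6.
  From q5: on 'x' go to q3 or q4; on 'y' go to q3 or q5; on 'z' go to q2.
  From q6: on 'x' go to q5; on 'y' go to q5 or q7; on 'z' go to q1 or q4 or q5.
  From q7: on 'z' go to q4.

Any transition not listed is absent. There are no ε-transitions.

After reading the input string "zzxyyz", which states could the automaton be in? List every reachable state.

Start in {q1}.
Read 'z': q1→{q4}; now {q4}.
Read 'z': q4→∅; now ∅.
The set is empty and remains empty for the remaining 4 symbols.

∅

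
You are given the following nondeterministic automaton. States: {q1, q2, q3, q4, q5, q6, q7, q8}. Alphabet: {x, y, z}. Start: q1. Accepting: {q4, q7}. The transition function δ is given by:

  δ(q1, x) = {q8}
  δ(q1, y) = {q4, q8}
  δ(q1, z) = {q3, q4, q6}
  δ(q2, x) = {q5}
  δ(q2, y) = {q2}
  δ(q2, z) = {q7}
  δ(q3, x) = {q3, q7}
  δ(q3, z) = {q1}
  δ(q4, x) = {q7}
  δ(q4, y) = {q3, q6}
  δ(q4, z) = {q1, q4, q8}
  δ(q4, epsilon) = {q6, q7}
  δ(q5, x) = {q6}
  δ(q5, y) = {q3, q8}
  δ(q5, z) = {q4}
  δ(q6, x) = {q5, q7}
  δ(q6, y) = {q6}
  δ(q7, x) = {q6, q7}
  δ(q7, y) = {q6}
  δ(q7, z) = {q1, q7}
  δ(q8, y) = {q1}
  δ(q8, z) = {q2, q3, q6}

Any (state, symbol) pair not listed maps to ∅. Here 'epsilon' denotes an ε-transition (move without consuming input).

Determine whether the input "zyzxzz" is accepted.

Yes

Start in {q1}.
Read 'z': {q1} → {q3, q4, q6, q7}.
Read 'y': {q3, q4, q6, q7} → {q3, q6}.
Read 'z': {q3, q6} → {q1}.
Read 'x': {q1} → {q8}.
Read 'z': {q8} → {q2, q3, q6}.
Read 'z': {q2, q3, q6} → {q1, q7}.
The final set {q1, q7} contains the accepting state q7.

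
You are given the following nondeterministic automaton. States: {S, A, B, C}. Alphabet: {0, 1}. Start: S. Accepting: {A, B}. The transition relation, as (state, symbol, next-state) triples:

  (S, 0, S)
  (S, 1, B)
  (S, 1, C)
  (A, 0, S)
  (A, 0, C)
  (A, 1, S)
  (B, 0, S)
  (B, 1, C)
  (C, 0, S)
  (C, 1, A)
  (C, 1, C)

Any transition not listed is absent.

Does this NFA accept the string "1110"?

Start in {S}.
Read '1': S→{B, C}; now {B, C}.
Read '1': B→{C}, C→{A, C}; now {A, C}.
Read '1': A→{S}, C→{A, C}; now {S, A, C}.
Read '0': S→{S}, A→{S, C}, C→{S}; now {S, C}.
The final set {S, C} contains no accepting state.

No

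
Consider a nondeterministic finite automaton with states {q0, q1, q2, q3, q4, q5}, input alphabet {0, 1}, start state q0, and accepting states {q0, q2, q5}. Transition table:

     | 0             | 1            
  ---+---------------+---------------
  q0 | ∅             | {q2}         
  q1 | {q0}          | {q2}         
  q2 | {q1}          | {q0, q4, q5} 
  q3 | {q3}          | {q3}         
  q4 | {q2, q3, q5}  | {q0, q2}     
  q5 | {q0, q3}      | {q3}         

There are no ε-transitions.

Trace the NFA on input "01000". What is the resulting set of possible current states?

∅

Start in {q0}.
Read '0': {q0} → ∅.
The set is empty and remains empty for the remaining 4 symbols.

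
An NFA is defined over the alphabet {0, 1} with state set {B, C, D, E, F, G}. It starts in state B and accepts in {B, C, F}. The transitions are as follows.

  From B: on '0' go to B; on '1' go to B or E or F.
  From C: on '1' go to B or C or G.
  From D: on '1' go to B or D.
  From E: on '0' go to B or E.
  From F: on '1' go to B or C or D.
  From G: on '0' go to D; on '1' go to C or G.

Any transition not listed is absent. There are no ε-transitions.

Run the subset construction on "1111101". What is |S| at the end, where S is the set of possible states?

4

Start in {B}.
Read '1': {B} → {B, E, F}.
Read '1': {B, E, F} → {B, C, D, E, F}.
Read '1': {B, C, D, E, F} → {B, C, D, E, F, G}.
Read '1': {B, C, D, E, F, G} → {B, C, D, E, F, G}.
Read '1': {B, C, D, E, F, G} → {B, C, D, E, F, G}.
Read '0': {B, C, D, E, F, G} → {B, D, E}.
Read '1': {B, D, E} → {B, D, E, F}.
That set has 4 states.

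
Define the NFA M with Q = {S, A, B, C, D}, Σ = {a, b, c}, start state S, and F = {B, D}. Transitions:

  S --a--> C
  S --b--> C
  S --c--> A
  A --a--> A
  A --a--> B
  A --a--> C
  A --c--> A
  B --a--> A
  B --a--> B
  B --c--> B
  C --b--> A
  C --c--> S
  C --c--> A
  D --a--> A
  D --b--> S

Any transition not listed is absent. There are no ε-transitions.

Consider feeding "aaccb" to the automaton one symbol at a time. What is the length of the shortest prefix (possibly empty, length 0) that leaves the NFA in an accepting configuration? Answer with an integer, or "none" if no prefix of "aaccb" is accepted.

none

Start in {S}.
Read 'a': S→{C}; now {C}.
Read 'a': C→∅; now ∅.
The set is empty and remains empty for the remaining 3 symbols.
No reachable set along the way intersects F.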